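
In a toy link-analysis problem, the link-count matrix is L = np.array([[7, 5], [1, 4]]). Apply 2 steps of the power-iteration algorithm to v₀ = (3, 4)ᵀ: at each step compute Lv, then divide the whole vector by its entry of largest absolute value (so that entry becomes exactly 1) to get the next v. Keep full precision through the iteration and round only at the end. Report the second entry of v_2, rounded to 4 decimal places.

0.3063

Lv0 = (41.00000, 19.00000); divide by 41.00000 → v1 = (1.00000, 0.46341)
Lv1 = (9.31707, 2.85366); divide by 9.31707 → v2 = (1.00000, 0.30628)
Requested entry of v2: 117/382 = 0.3063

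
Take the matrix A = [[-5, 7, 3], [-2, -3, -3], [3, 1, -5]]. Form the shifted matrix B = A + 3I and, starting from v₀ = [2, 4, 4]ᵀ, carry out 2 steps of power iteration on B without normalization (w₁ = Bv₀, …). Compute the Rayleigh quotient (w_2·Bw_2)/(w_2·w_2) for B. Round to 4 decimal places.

μ ≈ -1.9707

B = A + 3I has rows (-2, 7, 3); (-2, 0, -3); (3, 1, -2)
w1 = Bv₀ = ((-2)·2 + 7·4 + 3·4; (-2)·2 + 0·4 + (-3)·4; 3·2 + 1·4 + (-2)·4) = (36, -16, 2)
w2 = Bw1 = ((-2)·36 + 7·(-16) + 3·2; (-2)·36 + 0·(-16) + (-3)·2; 3·36 + 1·(-16) + (-2)·2) = (-178, -78, 88)
Bw2 = (74, 92, -788)
w2·Bw2 = -89692; w2·w2 = 45512; μ ≈ -89692/45512 = -1.9707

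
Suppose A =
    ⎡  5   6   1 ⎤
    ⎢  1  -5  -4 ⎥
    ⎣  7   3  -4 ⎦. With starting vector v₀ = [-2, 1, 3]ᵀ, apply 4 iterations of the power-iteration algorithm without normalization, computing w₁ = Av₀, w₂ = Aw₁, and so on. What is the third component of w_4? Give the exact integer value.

w1 = Av₀ = (-1, -19, -23)
w2 = Aw1 = (-142, 186, 28)
w3 = Aw2 = (434, -1184, -548)
w4 = Aw3 = (-5482, 8546, 1678)
The requested component of w4 is 1678.

1678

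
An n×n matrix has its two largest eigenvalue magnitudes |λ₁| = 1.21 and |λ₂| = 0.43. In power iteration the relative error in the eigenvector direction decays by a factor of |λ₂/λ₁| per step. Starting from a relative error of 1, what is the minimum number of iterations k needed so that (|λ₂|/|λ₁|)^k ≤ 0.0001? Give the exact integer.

|λ₂/λ₁| = 0.43/1.21 = 0.35537
Need k ≥ ln(0.0001) / ln(0.35537) = -9.2103 / -1.0346 ≈ 8.902
Smallest integer k satisfying the bound: 9

9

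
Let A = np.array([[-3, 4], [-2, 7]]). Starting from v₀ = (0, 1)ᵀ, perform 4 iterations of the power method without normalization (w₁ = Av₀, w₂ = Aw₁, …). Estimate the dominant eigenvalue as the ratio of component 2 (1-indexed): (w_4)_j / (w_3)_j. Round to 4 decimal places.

λ ≈ 6.0902

w1 = Av₀ = ((-3)·0 + 4·1; (-2)·0 + 7·1) = (4, 7)
w2 = Aw1 = ((-3)·4 + 4·7; (-2)·4 + 7·7) = (16, 41)
w3 = Aw2 = (116, 255)
w4 = Aw3 = (672, 1553)
Ratio at component: 1553 / 255 = 6.0902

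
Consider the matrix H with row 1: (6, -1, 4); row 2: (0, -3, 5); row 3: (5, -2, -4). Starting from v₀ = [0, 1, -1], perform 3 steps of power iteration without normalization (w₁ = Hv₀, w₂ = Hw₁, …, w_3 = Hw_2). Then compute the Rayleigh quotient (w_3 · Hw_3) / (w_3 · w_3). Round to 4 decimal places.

w1 = Hv₀ = (6·0 + (-1)·1 + 4·(-1); 0·0 + (-3)·1 + 5·(-1); 5·0 + (-2)·1 + (-4)·(-1)) = (-5, -8, 2)
w2 = Hw1 = (6·(-5) + (-1)·(-8) + 4·2; 0·(-5) + (-3)·(-8) + 5·2; 5·(-5) + (-2)·(-8) + (-4)·2) = (-14, 34, -17)
w3 = Hw2 = (-186, -187, -70)
Hw3 = (-1209, 211, -276)
w3·Hw3 = (-186)·(-1209) + (-187)·211 + (-70)·(-276) = 204737; w3·w3 = (-186)·(-186) + (-187)·(-187) + (-70)·(-70) = 74465
λ ≈ 204737/74465 = 2.7494

2.7494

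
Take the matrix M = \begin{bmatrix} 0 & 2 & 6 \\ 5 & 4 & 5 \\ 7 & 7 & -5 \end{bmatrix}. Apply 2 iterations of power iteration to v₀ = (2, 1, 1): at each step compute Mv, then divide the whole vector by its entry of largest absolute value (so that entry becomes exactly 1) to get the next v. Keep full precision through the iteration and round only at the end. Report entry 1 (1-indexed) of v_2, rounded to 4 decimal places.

Mv0 = (8.00000, 19.00000, 16.00000); divide by 19.00000 → v1 = (0.42105, 1.00000, 0.84211)
Mv1 = (7.05263, 10.31579, 5.73684); divide by 10.31579 → v2 = (0.68367, 1.00000, 0.55612)
Requested entry of v2: 134/196 = 0.6837

0.6837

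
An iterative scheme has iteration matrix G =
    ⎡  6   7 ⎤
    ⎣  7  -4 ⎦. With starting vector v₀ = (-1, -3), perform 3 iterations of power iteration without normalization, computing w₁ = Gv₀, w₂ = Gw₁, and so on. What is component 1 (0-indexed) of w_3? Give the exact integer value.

w1 = Gv₀ = (6·(-1) + 7·(-3); 7·(-1) + (-4)·(-3)) = (-27, 5)
w2 = Gw1 = (6·(-27) + 7·5; 7·(-27) + (-4)·5) = (-127, -209)
w3 = Gw2 = (-2225, -53)
The requested component of w3 is -53.

-53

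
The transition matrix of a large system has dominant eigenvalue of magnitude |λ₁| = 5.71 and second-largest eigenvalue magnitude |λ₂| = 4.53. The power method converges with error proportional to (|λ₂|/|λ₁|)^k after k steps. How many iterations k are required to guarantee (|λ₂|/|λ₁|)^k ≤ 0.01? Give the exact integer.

20

|λ₂/λ₁| = 4.53/5.71 = 0.79335
Need k ≥ ln(0.01) / ln(0.79335) = -4.6052 / -0.2315 ≈ 19.893
Smallest integer k satisfying the bound: 20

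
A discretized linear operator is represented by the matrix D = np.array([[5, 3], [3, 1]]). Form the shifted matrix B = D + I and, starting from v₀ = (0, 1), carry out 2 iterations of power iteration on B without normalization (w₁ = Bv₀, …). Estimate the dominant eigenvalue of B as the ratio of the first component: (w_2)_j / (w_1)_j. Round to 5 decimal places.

B = D + I has rows (6, 3); (3, 2)
w1 = Bv₀ = (6·0 + 3·1; 3·0 + 2·1) = (3, 2)
w2 = Bw1 = (6·3 + 3·2; 3·3 + 2·2) = (24, 13)
Ratio: 24/3 = 8.00000

8.00000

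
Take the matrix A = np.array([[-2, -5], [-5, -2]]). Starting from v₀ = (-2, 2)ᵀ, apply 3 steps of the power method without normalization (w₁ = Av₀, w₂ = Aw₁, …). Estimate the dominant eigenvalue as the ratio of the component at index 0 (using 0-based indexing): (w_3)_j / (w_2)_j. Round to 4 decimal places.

3.0000

w1 = Av₀ = (-6, 6)
w2 = Aw1 = (-18, 18)
w3 = Aw2 = (-54, 54)
Ratio at component: -54 / -18 = 3.0000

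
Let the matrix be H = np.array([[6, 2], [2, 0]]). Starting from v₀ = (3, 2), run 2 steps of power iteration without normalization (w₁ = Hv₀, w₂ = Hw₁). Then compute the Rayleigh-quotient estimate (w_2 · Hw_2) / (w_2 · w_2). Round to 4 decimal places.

λ ≈ 6.6055

w1 = Hv₀ = (22, 6)
w2 = Hw1 = (144, 44)
Hw2 = (952, 288)
w2·Hw2 = 144·952 + 44·288 = 149760; w2·w2 = 144·144 + 44·44 = 22672
λ ≈ 149760/22672 = 6.6055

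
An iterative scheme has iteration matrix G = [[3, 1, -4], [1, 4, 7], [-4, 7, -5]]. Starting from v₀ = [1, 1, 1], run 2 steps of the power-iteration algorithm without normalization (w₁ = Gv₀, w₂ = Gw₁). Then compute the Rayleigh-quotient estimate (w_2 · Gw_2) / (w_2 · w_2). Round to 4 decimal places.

-0.7017

w1 = Gv₀ = (3·1 + 1·1 + (-4)·1; 1·1 + 4·1 + 7·1; (-4)·1 + 7·1 + (-5)·1) = (0, 12, -2)
w2 = Gw1 = (3·0 + 1·12 + (-4)·(-2); 1·0 + 4·12 + 7·(-2); (-4)·0 + 7·12 + (-5)·(-2)) = (20, 34, 94)
Gw2 = (-282, 814, -312)
w2·Gw2 = 20·(-282) + 34·814 + 94·(-312) = -7292; w2·w2 = 20·20 + 34·34 + 94·94 = 10392
λ ≈ -7292/10392 = -0.7017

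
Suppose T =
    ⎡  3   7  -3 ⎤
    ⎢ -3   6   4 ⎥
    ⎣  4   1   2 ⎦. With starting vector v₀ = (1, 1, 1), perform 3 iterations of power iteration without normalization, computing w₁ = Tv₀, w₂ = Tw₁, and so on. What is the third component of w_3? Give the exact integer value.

343

w1 = Tv₀ = (7, 7, 7)
w2 = Tw1 = (49, 49, 49)
w3 = Tw2 = (343, 343, 343)
The requested component of w3 is 343.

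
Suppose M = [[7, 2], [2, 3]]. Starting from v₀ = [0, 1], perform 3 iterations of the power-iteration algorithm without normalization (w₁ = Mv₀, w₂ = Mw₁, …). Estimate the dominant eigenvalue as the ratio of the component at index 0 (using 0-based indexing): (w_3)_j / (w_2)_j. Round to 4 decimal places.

w1 = Mv₀ = (7·0 + 2·1; 2·0 + 3·1) = (2, 3)
w2 = Mw1 = (7·2 + 2·3; 2·2 + 3·3) = (20, 13)
w3 = Mw2 = (166, 79)
Ratio at component: 166 / 20 = 8.3000

8.3000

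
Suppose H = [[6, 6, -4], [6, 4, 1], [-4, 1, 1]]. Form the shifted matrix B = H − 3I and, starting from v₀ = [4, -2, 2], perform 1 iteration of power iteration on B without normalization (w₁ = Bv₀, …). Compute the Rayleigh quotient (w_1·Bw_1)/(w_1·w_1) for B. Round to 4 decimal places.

B = H − 3I has rows (3, 6, -4); (6, 1, 1); (-4, 1, -2)
w1 = Bv₀ = (3·4 + 6·(-2) + (-4)·2; 6·4 + 1·(-2) + 1·2; (-4)·4 + 1·(-2) + (-2)·2) = (-8, 24, -22)
Bw1 = (208, -46, 100)
w1·Bw1 = -4968; w1·w1 = 1124; μ ≈ -4968/1124 = -4.4199

μ ≈ -4.4199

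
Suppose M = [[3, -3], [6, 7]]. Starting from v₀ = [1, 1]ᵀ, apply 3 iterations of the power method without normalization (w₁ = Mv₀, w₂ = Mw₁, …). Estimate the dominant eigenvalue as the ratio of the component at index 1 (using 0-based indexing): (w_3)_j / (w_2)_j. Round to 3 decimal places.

4.429

w1 = Mv₀ = (0, 13)
w2 = Mw1 = (-39, 91)
w3 = Mw2 = (-390, 403)
Ratio at component: 403 / 91 = 4.429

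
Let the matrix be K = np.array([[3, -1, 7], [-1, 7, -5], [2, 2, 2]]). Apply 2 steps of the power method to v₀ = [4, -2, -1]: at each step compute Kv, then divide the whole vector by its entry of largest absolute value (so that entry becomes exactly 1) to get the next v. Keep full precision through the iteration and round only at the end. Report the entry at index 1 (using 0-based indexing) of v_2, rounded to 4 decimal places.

Kv0 = (7.00000, -13.00000, 2.00000); divide by -13.00000 → v1 = (-0.53846, 1.00000, -0.15385)
Kv1 = (-3.69231, 8.30769, 0.61538); divide by 8.30769 → v2 = (-0.44444, 1.00000, 0.07407)
Requested entry of v2: -108/-108 = 1.0000

1.0000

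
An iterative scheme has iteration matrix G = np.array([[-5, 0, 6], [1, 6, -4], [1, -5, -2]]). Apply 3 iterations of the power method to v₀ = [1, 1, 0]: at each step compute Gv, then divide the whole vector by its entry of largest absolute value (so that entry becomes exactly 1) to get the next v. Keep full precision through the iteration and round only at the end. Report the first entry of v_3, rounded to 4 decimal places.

Gv0 = (-5.00000, 7.00000, -4.00000); divide by 7.00000 → v1 = (-0.71429, 1.00000, -0.57143)
Gv1 = (0.14286, 7.57143, -4.57143); divide by 7.57143 → v2 = (0.01887, 1.00000, -0.60377)
Gv2 = (-3.71698, 8.43396, -3.77358); divide by 8.43396 → v3 = (-0.44072, 1.00000, -0.44743)
Requested entry of v3: -197/447 = -0.4407

-0.4407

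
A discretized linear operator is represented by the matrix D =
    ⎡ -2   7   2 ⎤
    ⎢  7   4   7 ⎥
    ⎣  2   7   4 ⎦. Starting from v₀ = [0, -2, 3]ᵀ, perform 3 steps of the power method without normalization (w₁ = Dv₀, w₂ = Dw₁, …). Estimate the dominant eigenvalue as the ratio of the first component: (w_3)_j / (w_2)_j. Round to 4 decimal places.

w1 = Dv₀ = (-8, 13, -2)
w2 = Dw1 = (103, -18, 67)
w3 = Dw2 = (-198, 1118, 348)
Ratio at component: -198 / 103 = -1.9223

λ ≈ -1.9223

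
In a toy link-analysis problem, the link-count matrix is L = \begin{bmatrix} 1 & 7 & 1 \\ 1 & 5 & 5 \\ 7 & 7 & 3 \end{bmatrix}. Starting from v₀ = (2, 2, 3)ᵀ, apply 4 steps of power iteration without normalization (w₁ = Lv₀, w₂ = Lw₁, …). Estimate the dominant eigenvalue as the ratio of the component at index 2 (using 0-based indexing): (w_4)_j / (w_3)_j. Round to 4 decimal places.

λ ≈ 12.2987

w1 = Lv₀ = (19, 27, 37)
w2 = Lw1 = (245, 339, 433)
w3 = Lw2 = (3051, 4105, 5387)
w4 = Lw3 = (37173, 50511, 66253)
Ratio at component: 66253 / 5387 = 12.2987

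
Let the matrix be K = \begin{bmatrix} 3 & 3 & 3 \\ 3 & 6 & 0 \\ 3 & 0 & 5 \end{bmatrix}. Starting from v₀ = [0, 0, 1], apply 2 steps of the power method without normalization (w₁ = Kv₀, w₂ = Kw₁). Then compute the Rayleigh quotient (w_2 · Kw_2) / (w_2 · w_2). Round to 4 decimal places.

7.8246

w1 = Kv₀ = (3·0 + 3·0 + 3·1; 3·0 + 6·0 + 0·1; 3·0 + 0·0 + 5·1) = (3, 0, 5)
w2 = Kw1 = (3·3 + 3·0 + 3·5; 3·3 + 6·0 + 0·5; 3·3 + 0·0 + 5·5) = (24, 9, 34)
Kw2 = (201, 126, 242)
w2·Kw2 = 24·201 + 9·126 + 34·242 = 14186; w2·w2 = 24·24 + 9·9 + 34·34 = 1813
λ ≈ 14186/1813 = 7.8246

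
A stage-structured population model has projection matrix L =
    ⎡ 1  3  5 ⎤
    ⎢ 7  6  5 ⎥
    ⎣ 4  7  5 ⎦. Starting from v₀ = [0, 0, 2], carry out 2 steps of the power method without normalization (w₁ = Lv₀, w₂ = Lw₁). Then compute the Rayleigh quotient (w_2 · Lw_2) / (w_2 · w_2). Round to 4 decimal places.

14.6399

w1 = Lv₀ = (10, 10, 10)
w2 = Lw1 = (90, 180, 160)
Lw2 = (1430, 2510, 2420)
w2·Lw2 = 90·1430 + 180·2510 + 160·2420 = 967700; w2·w2 = 90·90 + 180·180 + 160·160 = 66100
λ ≈ 967700/66100 = 14.6399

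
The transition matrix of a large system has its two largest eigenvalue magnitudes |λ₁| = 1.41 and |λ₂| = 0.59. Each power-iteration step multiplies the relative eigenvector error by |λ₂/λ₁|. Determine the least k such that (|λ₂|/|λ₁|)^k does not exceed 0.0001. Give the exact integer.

|λ₂/λ₁| = 0.59/1.41 = 0.41844
Need k ≥ ln(0.0001) / ln(0.41844) = -9.2103 / -0.8712 ≈ 10.572
Smallest integer k satisfying the bound: 11

11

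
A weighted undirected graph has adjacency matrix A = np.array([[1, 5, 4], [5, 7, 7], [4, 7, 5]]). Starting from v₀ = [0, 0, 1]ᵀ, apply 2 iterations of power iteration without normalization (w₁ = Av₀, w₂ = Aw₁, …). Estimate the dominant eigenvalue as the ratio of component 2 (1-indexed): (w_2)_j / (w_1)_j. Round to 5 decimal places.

w1 = Av₀ = (1·0 + 5·0 + 4·1; 5·0 + 7·0 + 7·1; 4·0 + 7·0 + 5·1) = (4, 7, 5)
w2 = Aw1 = (1·4 + 5·7 + 4·5; 5·4 + 7·7 + 7·5; 4·4 + 7·7 + 5·5) = (59, 104, 90)
Ratio at component: 104 / 7 = 14.85714

14.85714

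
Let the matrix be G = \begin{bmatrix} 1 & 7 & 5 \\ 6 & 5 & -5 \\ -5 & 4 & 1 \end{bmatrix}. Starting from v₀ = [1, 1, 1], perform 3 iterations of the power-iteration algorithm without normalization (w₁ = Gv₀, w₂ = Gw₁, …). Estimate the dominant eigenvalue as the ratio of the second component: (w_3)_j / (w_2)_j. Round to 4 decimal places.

9.9537

w1 = Gv₀ = (1·1 + 7·1 + 5·1; 6·1 + 5·1 + (-5)·1; (-5)·1 + 4·1 + 1·1) = (13, 6, 0)
w2 = Gw1 = (1·13 + 7·6 + 5·0; 6·13 + 5·6 + (-5)·0; (-5)·13 + 4·6 + 1·0) = (55, 108, -41)
w3 = Gw2 = (606, 1075, 116)
Ratio at component: 1075 / 108 = 9.9537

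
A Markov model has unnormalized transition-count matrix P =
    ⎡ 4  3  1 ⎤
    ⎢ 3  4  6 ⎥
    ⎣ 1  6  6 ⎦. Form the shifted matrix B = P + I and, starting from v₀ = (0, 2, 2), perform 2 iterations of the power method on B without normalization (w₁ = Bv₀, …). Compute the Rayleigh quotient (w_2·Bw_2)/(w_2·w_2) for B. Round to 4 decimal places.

B = P + I has rows (5, 3, 1); (3, 5, 6); (1, 6, 7)
w1 = Bv₀ = (5·0 + 3·2 + 1·2; 3·0 + 5·2 + 6·2; 1·0 + 6·2 + 7·2) = (8, 22, 26)
w2 = Bw1 = (5·8 + 3·22 + 1·26; 3·8 + 5·22 + 6·26; 1·8 + 6·22 + 7·26) = (132, 290, 322)
Bw2 = (1852, 3778, 4126)
w2·Bw2 = 2668656; w2·w2 = 205208; μ ≈ 2668656/205208 = 13.0046

μ ≈ 13.0046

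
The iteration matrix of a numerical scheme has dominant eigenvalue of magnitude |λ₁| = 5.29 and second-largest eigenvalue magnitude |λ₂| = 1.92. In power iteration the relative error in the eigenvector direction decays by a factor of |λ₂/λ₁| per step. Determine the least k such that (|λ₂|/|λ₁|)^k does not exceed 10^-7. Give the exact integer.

|λ₂/λ₁| = 1.92/5.29 = 0.36295
Need k ≥ ln(10^-7) / ln(0.36295) = -16.1181 / -1.0135 ≈ 15.904
Smallest integer k satisfying the bound: 16

16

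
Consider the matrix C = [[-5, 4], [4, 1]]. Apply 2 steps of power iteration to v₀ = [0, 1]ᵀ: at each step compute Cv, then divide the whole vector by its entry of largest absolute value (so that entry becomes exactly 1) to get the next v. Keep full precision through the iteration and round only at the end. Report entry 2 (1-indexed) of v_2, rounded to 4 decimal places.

1.0000

Cv0 = (4.00000, 1.00000); divide by 4.00000 → v1 = (1.00000, 0.25000)
Cv1 = (-4.00000, 4.25000); divide by 4.25000 → v2 = (-0.94118, 1.00000)
Requested entry of v2: 17/17 = 1.0000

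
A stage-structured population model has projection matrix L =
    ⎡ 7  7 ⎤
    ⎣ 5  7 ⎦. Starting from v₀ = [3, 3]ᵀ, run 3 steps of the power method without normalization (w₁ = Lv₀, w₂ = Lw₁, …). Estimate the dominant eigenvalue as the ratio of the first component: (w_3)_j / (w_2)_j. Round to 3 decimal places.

λ ≈ 12.923

w1 = Lv₀ = (7·3 + 7·3; 5·3 + 7·3) = (42, 36)
w2 = Lw1 = (7·42 + 7·36; 5·42 + 7·36) = (546, 462)
w3 = Lw2 = (7056, 5964)
Ratio at component: 7056 / 546 = 12.923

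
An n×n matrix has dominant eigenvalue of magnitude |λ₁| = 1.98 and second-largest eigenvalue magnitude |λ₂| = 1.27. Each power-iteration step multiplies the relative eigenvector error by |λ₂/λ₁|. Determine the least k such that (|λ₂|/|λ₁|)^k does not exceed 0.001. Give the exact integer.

|λ₂/λ₁| = 1.27/1.98 = 0.64141
Need k ≥ ln(0.001) / ln(0.64141) = -6.9078 / -0.4441 ≈ 15.555
Smallest integer k satisfying the bound: 16

16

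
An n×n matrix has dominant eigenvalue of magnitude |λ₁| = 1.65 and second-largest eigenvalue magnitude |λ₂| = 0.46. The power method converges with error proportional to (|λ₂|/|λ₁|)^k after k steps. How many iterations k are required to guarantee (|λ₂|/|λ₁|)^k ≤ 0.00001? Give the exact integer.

|λ₂/λ₁| = 0.46/1.65 = 0.27879
Need k ≥ ln(0.00001) / ln(0.27879) = -11.5129 / -1.2773 ≈ 9.013
Smallest integer k satisfying the bound: 10

10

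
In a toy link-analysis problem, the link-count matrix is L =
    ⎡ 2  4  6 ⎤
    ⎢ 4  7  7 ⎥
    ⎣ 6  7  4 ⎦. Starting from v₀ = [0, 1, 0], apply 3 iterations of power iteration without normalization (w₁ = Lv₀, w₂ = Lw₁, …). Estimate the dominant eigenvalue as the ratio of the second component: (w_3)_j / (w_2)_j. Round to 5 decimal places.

w1 = Lv₀ = (2·0 + 4·1 + 6·0; 4·0 + 7·1 + 7·0; 6·0 + 7·1 + 4·0) = (4, 7, 7)
w2 = Lw1 = (2·4 + 4·7 + 6·7; 4·4 + 7·7 + 7·7; 6·4 + 7·7 + 4·7) = (78, 114, 101)
w3 = Lw2 = (1218, 1817, 1670)
Ratio at component: 1817 / 114 = 15.93860

λ ≈ 15.93860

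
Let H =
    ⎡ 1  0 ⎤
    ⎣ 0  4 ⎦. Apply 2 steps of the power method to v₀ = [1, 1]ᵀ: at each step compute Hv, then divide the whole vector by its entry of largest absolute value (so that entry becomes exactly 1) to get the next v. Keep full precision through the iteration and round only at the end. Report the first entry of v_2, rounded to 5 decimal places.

Hv0 = (1.000000, 4.000000); divide by 4.000000 → v1 = (0.250000, 1.000000)
Hv1 = (0.250000, 4.000000); divide by 4.000000 → v2 = (0.062500, 1.000000)
Requested entry of v2: 1/16 = 0.06250

0.06250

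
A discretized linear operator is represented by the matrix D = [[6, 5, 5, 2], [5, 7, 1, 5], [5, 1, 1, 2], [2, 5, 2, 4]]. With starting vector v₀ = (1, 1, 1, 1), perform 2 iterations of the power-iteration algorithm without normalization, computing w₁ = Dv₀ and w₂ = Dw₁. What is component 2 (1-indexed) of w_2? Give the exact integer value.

290

w1 = Dv₀ = (6·1 + 5·1 + 5·1 + 2·1; 5·1 + 7·1 + 1·1 + 5·1; 5·1 + 1·1 + 1·1 + 2·1; 2·1 + 5·1 + 2·1 + 4·1) = (18, 18, 9, 13)
w2 = Dw1 = (6·18 + 5·18 + 5·9 + 2·13; 5·18 + 7·18 + 1·9 + 5·13; 5·18 + 1·18 + 1·9 + 2·13; 2·18 + 5·18 + 2·9 + 4·13) = (269, 290, 143, 196)
The requested component of w2 is 290.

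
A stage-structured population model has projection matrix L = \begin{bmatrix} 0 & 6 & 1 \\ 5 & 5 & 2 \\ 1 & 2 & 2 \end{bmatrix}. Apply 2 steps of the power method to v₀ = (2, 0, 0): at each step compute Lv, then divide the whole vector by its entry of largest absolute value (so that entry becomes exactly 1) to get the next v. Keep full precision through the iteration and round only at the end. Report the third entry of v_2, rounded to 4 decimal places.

Lv0 = (0.00000, 10.00000, 2.00000); divide by 10.00000 → v1 = (0.00000, 1.00000, 0.20000)
Lv1 = (6.20000, 5.40000, 2.40000); divide by 6.20000 → v2 = (1.00000, 0.87097, 0.38710)
Requested entry of v2: 24/62 = 0.3871

0.3871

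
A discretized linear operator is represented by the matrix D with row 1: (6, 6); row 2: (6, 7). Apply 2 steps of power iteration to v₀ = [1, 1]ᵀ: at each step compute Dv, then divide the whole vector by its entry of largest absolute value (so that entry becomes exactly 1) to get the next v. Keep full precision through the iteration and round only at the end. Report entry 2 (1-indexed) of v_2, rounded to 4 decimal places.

1.0000

Dv0 = (12.00000, 13.00000); divide by 13.00000 → v1 = (0.92308, 1.00000)
Dv1 = (11.53846, 12.53846); divide by 12.53846 → v2 = (0.92025, 1.00000)
Requested entry of v2: 163/163 = 1.0000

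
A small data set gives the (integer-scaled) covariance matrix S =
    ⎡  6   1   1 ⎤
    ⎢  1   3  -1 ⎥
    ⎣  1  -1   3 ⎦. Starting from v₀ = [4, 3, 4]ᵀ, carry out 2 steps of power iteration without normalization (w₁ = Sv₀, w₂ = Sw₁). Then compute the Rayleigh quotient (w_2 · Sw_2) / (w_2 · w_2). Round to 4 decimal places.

λ ≈ 6.4360

w1 = Sv₀ = (6·4 + 1·3 + 1·4; 1·4 + 3·3 + (-1)·4; 1·4 + (-1)·3 + 3·4) = (31, 9, 13)
w2 = Sw1 = (6·31 + 1·9 + 1·13; 1·31 + 3·9 + (-1)·13; 1·31 + (-1)·9 + 3·13) = (208, 45, 61)
Sw2 = (1354, 282, 346)
w2·Sw2 = 208·1354 + 45·282 + 61·346 = 315428; w2·w2 = 208·208 + 45·45 + 61·61 = 49010
λ ≈ 315428/49010 = 6.4360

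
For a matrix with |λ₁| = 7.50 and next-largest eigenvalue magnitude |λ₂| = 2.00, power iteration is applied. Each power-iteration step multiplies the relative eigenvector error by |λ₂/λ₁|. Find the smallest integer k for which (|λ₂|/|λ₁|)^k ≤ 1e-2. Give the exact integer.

|λ₂/λ₁| = 2.00/7.50 = 0.26667
Need k ≥ ln(1e-2) / ln(0.26667) = -4.6052 / -1.3218 ≈ 3.484
Smallest integer k satisfying the bound: 4

4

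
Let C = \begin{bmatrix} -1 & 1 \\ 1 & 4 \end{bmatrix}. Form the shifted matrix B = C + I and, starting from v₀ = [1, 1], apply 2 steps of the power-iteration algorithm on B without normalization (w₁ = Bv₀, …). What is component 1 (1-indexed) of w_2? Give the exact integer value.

B = C + I has rows (0, 1); (1, 5)
w1 = Bv₀ = (0·1 + 1·1; 1·1 + 5·1) = (1, 6)
w2 = Bw1 = (0·1 + 1·6; 1·1 + 5·6) = (6, 31)
Requested component of w2: 6

6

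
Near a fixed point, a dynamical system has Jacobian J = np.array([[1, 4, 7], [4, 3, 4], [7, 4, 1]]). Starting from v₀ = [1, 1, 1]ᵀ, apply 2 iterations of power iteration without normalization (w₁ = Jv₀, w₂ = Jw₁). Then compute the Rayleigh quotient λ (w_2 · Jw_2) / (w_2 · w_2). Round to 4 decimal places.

λ ≈ 11.6847

w1 = Jv₀ = (1·1 + 4·1 + 7·1; 4·1 + 3·1 + 4·1; 7·1 + 4·1 + 1·1) = (12, 11, 12)
w2 = Jw1 = (1·12 + 4·11 + 7·12; 4·12 + 3·11 + 4·12; 7·12 + 4·11 + 1·12) = (140, 129, 140)
Jw2 = (1636, 1507, 1636)
w2·Jw2 = 140·1636 + 129·1507 + 140·1636 = 652483; w2·w2 = 140·140 + 129·129 + 140·140 = 55841
λ ≈ 652483/55841 = 11.6847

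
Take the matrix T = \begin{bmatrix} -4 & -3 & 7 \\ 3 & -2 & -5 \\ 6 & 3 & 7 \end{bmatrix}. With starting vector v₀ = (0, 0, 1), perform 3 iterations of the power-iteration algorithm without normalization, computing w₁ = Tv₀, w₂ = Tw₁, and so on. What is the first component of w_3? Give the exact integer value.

400

w1 = Tv₀ = ((-4)·0 + (-3)·0 + 7·1; 3·0 + (-2)·0 + (-5)·1; 6·0 + 3·0 + 7·1) = (7, -5, 7)
w2 = Tw1 = ((-4)·7 + (-3)·(-5) + 7·7; 3·7 + (-2)·(-5) + (-5)·7; 6·7 + 3·(-5) + 7·7) = (36, -4, 76)
w3 = Tw2 = (400, -264, 736)
The requested component of w3 is 400.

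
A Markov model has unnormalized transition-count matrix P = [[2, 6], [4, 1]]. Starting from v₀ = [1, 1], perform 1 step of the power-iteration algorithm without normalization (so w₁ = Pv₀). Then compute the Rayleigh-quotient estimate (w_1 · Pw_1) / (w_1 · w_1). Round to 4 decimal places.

λ ≈ 6.2135

w1 = Pv₀ = (8, 5)
Pw1 = (46, 37)
w1·Pw1 = 8·46 + 5·37 = 553; w1·w1 = 8·8 + 5·5 = 89
λ ≈ 553/89 = 6.2135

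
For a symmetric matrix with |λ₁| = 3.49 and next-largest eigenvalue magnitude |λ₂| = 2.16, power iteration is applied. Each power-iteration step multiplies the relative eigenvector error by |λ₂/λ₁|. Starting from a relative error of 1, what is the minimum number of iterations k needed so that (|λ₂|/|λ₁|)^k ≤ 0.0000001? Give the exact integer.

34

|λ₂/λ₁| = 2.16/3.49 = 0.61891
Need k ≥ ln(0.0000001) / ln(0.61891) = -16.1181 / -0.4798 ≈ 33.594
Smallest integer k satisfying the bound: 34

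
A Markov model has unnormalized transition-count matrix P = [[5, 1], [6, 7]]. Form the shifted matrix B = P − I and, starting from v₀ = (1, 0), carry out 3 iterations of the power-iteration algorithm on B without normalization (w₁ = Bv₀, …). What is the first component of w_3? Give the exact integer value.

B = P − I has rows (4, 1); (6, 6)
w1 = Bv₀ = (4, 6)
w2 = Bw1 = (22, 60)
w3 = Bw2 = (148, 492)
Requested component of w3: 148

148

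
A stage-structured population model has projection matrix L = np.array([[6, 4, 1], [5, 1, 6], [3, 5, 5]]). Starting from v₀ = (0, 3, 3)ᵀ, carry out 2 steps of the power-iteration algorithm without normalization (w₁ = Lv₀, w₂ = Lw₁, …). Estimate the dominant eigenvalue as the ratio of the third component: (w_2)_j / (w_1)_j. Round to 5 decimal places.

w1 = Lv₀ = (6·0 + 4·3 + 1·3; 5·0 + 1·3 + 6·3; 3·0 + 5·3 + 5·3) = (15, 21, 30)
w2 = Lw1 = (6·15 + 4·21 + 1·30; 5·15 + 1·21 + 6·30; 3·15 + 5·21 + 5·30) = (204, 276, 300)
Ratio at component: 300 / 30 = 10.00000

λ ≈ 10.00000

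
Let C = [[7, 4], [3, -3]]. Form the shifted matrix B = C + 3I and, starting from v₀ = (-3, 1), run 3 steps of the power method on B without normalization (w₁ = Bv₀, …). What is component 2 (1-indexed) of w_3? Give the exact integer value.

-888

B = C + 3I has rows (10, 4); (3, 0)
w1 = Bv₀ = (-26, -9)
w2 = Bw1 = (-296, -78)
w3 = Bw2 = (-3272, -888)
Requested component of w3: -888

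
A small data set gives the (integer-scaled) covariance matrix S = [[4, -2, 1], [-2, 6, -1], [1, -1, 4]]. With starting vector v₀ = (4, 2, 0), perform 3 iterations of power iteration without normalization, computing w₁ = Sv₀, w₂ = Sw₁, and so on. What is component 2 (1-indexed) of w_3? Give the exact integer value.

w1 = Sv₀ = (4·4 + (-2)·2 + 1·0; (-2)·4 + 6·2 + (-1)·0; 1·4 + (-1)·2 + 4·0) = (12, 4, 2)
w2 = Sw1 = (4·12 + (-2)·4 + 1·2; (-2)·12 + 6·4 + (-1)·2; 1·12 + (-1)·4 + 4·2) = (42, -2, 16)
w3 = Sw2 = (188, -112, 108)
The requested component of w3 is -112.

-112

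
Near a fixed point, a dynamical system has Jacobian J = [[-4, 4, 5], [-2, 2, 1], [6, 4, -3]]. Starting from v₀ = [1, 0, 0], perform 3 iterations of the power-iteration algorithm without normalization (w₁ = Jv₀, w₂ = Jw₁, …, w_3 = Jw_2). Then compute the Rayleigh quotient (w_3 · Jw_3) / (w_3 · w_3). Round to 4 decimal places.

w1 = Jv₀ = ((-4)·1 + 4·0 + 5·0; (-2)·1 + 2·0 + 1·0; 6·1 + 4·0 + (-3)·0) = (-4, -2, 6)
w2 = Jw1 = ((-4)·(-4) + 4·(-2) + 5·6; (-2)·(-4) + 2·(-2) + 1·6; 6·(-4) + 4·(-2) + (-3)·6) = (38, 10, -50)
w3 = Jw2 = (-362, -106, 418)
Jw3 = (3114, 930, -3850)
w3·Jw3 = (-362)·3114 + (-106)·930 + 418·(-3850) = -2835148; w3·w3 = (-362)·(-362) + (-106)·(-106) + 418·418 = 317004
λ ≈ -2835148/317004 = -8.9436

λ ≈ -8.9436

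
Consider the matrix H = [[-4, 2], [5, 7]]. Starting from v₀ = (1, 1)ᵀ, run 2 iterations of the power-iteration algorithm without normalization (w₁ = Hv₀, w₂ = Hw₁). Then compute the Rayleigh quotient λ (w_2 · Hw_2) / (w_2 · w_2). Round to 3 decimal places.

w1 = Hv₀ = (-2, 12)
w2 = Hw1 = (32, 74)
Hw2 = (20, 678)
w2·Hw2 = 32·20 + 74·678 = 50812; w2·w2 = 32·32 + 74·74 = 6500
λ ≈ 50812/6500 = 7.817

λ ≈ 7.817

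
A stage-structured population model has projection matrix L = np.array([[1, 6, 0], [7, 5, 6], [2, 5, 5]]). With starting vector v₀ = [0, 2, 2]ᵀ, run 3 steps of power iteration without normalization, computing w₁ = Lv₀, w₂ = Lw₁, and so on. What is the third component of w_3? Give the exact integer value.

w1 = Lv₀ = (1·0 + 6·2 + 0·2; 7·0 + 5·2 + 6·2; 2·0 + 5·2 + 5·2) = (12, 22, 20)
w2 = Lw1 = (1·12 + 6·22 + 0·20; 7·12 + 5·22 + 6·20; 2·12 + 5·22 + 5·20) = (144, 314, 234)
w3 = Lw2 = (2028, 3982, 3028)
The requested component of w3 is 3028.

3028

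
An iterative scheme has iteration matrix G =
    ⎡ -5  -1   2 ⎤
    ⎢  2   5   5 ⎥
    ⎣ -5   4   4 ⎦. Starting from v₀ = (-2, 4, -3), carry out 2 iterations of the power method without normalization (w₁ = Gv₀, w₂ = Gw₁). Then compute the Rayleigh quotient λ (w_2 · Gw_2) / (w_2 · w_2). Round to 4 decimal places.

7.6899

w1 = Gv₀ = ((-5)·(-2) + (-1)·4 + 2·(-3); 2·(-2) + 5·4 + 5·(-3); (-5)·(-2) + 4·4 + 4·(-3)) = (0, 1, 14)
w2 = Gw1 = ((-5)·0 + (-1)·1 + 2·14; 2·0 + 5·1 + 5·14; (-5)·0 + 4·1 + 4·14) = (27, 75, 60)
Gw2 = (-90, 729, 405)
w2·Gw2 = 27·(-90) + 75·729 + 60·405 = 76545; w2·w2 = 27·27 + 75·75 + 60·60 = 9954
λ ≈ 76545/9954 = 7.6899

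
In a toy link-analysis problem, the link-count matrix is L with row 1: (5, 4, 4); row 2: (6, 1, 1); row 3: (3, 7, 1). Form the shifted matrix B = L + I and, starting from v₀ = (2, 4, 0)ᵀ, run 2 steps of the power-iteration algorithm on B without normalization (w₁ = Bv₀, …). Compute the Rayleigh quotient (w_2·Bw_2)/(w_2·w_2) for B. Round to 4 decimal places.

B = L + I has rows (6, 4, 4); (6, 2, 1); (3, 7, 2)
w1 = Bv₀ = (6·2 + 4·4 + 4·0; 6·2 + 2·4 + 1·0; 3·2 + 7·4 + 2·0) = (28, 20, 34)
w2 = Bw1 = (6·28 + 4·20 + 4·34; 6·28 + 2·20 + 1·34; 3·28 + 7·20 + 2·34) = (384, 242, 292)
Bw2 = (4440, 3080, 3430)
w2·Bw2 = 3451880; w2·w2 = 291284; μ ≈ 3451880/291284 = 11.8506

11.8506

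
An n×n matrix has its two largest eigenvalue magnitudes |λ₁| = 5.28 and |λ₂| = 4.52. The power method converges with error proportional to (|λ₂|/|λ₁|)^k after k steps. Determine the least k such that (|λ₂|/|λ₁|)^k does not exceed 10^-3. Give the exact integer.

|λ₂/λ₁| = 4.52/5.28 = 0.85606
Need k ≥ ln(10^-3) / ln(0.85606) = -6.9078 / -0.1554 ≈ 44.447
Smallest integer k satisfying the bound: 45

45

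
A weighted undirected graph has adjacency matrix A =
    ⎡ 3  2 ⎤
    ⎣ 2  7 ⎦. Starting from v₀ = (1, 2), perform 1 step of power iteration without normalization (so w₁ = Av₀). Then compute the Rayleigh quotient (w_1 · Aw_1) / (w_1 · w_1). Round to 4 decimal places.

w1 = Av₀ = (3·1 + 2·2; 2·1 + 7·2) = (7, 16)
Aw1 = (53, 126)
w1·Aw1 = 7·53 + 16·126 = 2387; w1·w1 = 7·7 + 16·16 = 305
λ ≈ 2387/305 = 7.8262

λ ≈ 7.8262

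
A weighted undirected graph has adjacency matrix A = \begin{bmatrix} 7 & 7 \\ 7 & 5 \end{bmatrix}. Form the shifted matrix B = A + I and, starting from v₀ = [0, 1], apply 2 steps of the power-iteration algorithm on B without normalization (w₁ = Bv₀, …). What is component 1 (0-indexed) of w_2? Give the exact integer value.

85

B = A + I has rows (8, 7); (7, 6)
w1 = Bv₀ = (7, 6)
w2 = Bw1 = (98, 85)
Requested component of w2: 85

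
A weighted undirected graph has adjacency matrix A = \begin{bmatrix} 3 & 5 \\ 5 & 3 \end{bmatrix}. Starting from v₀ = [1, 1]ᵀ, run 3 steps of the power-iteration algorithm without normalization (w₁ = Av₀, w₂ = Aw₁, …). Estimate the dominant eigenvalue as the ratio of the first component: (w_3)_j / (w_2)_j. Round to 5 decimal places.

w1 = Av₀ = (3·1 + 5·1; 5·1 + 3·1) = (8, 8)
w2 = Aw1 = (3·8 + 5·8; 5·8 + 3·8) = (64, 64)
w3 = Aw2 = (512, 512)
Ratio at component: 512 / 64 = 8.00000

8.00000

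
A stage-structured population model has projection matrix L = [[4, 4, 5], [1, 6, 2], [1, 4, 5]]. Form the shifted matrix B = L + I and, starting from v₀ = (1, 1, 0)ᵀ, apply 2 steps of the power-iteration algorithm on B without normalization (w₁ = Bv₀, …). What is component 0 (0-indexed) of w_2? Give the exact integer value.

B = L + I has rows (5, 4, 5); (1, 7, 2); (1, 4, 6)
w1 = Bv₀ = (5·1 + 4·1 + 5·0; 1·1 + 7·1 + 2·0; 1·1 + 4·1 + 6·0) = (9, 8, 5)
w2 = Bw1 = (5·9 + 4·8 + 5·5; 1·9 + 7·8 + 2·5; 1·9 + 4·8 + 6·5) = (102, 75, 71)
Requested component of w2: 102

102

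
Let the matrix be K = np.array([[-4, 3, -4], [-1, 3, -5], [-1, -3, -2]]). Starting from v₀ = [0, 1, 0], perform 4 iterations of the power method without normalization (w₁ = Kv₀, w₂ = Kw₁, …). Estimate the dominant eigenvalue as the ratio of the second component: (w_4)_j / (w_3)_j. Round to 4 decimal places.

w1 = Kv₀ = ((-4)·0 + 3·1 + (-4)·0; (-1)·0 + 3·1 + (-5)·0; (-1)·0 + (-3)·1 + (-2)·0) = (3, 3, -3)
w2 = Kw1 = ((-4)·3 + 3·3 + (-4)·(-3); (-1)·3 + 3·3 + (-5)·(-3); (-1)·3 + (-3)·3 + (-2)·(-3)) = (9, 21, -6)
w3 = Kw2 = (51, 84, -60)
w4 = Kw3 = (288, 501, -183)
Ratio at component: 501 / 84 = 5.9643

5.9643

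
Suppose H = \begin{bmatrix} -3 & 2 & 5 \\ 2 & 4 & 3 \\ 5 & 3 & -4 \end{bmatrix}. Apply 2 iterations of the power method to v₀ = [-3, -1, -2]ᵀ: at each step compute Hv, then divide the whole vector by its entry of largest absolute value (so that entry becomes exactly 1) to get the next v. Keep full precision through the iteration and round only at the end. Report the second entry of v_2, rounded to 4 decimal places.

1.0000

Hv0 = (-3.00000, -16.00000, -10.00000); divide by -16.00000 → v1 = (0.18750, 1.00000, 0.62500)
Hv1 = (4.56250, 6.25000, 1.43750); divide by 6.25000 → v2 = (0.73000, 1.00000, 0.23000)
Requested entry of v2: -100/-100 = 1.0000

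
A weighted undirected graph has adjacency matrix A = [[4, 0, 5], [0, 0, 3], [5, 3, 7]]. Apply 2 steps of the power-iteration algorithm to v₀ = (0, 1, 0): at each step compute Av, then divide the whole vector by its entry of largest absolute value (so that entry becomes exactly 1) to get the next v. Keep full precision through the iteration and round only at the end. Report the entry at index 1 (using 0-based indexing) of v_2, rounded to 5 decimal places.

Av0 = (0.000000, 0.000000, 3.000000); divide by 3.000000 → v1 = (0.000000, 0.000000, 1.000000)
Av1 = (5.000000, 3.000000, 7.000000); divide by 7.000000 → v2 = (0.714286, 0.428571, 1.000000)
Requested entry of v2: 9/21 = 0.42857

0.42857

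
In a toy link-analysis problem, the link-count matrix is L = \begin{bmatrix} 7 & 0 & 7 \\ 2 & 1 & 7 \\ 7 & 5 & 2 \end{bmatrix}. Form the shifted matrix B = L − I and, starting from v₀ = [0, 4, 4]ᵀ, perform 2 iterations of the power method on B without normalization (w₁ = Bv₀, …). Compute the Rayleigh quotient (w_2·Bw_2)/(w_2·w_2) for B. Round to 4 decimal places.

B = L − I has rows (6, 0, 7); (2, 0, 7); (7, 5, 1)
w1 = Bv₀ = (28, 28, 24)
w2 = Bw1 = (336, 224, 360)
Bw2 = (4536, 3192, 3832)
w2·Bw2 = 3618624; w2·w2 = 292672; μ ≈ 3618624/292672 = 12.3641

12.3641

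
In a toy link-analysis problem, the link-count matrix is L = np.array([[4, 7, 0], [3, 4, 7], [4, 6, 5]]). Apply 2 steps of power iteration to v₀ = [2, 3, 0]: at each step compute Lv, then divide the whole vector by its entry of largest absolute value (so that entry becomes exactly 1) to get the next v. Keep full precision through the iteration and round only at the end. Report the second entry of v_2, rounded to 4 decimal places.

0.9633

Lv0 = (29.00000, 18.00000, 26.00000); divide by 29.00000 → v1 = (1.00000, 0.62069, 0.89655)
Lv1 = (8.34483, 11.75862, 12.20690); divide by 12.20690 → v2 = (0.68362, 0.96328, 1.00000)
Requested entry of v2: 341/354 = 0.9633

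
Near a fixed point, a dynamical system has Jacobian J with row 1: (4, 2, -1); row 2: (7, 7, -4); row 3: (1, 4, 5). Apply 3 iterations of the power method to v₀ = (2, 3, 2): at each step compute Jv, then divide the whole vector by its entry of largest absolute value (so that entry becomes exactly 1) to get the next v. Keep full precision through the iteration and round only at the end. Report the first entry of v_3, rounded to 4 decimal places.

Jv0 = (12.00000, 27.00000, 24.00000); divide by 27.00000 → v1 = (0.44444, 1.00000, 0.88889)
Jv1 = (2.88889, 6.55556, 8.88889); divide by 8.88889 → v2 = (0.32500, 0.73750, 1.00000)
Jv2 = (1.77500, 3.43750, 8.27500); divide by 8.27500 → v3 = (0.21450, 0.41541, 1.00000)
Requested entry of v3: 426/1986 = 0.2145

0.2145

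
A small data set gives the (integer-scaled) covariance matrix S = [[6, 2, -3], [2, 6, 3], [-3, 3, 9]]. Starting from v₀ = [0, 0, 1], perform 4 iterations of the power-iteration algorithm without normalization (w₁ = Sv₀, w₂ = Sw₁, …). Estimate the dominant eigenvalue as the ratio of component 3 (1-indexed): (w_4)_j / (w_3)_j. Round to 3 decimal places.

λ ≈ 11.416

w1 = Sv₀ = (-3, 3, 9)
w2 = Sw1 = (-39, 39, 99)
w3 = Sw2 = (-453, 453, 1125)
w4 = Sw3 = (-5187, 5187, 12843)
Ratio at component: 12843 / 1125 = 11.416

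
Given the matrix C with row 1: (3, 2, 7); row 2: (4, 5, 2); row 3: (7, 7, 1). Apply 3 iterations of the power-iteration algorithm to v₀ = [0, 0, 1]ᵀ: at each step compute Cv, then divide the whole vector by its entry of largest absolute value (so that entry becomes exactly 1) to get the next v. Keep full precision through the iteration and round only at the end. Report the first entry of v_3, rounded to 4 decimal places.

Cv0 = (7.00000, 2.00000, 1.00000); divide by 7.00000 → v1 = (1.00000, 0.28571, 0.14286)
Cv1 = (4.57143, 5.71429, 9.14286); divide by 9.14286 → v2 = (0.50000, 0.62500, 1.00000)
Cv2 = (9.75000, 7.12500, 8.87500); divide by 9.75000 → v3 = (1.00000, 0.73077, 0.91026)
Requested entry of v3: 624/624 = 1.0000

1.0000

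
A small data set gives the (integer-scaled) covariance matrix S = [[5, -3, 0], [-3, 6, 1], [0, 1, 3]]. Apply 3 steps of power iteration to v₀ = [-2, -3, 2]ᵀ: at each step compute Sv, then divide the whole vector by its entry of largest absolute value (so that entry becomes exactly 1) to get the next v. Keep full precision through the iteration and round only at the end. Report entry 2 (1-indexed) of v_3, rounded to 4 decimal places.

1.0000

Sv0 = (-1.00000, -10.00000, 3.00000); divide by -10.00000 → v1 = (0.10000, 1.00000, -0.30000)
Sv1 = (-2.50000, 5.40000, 0.10000); divide by 5.40000 → v2 = (-0.46296, 1.00000, 0.01852)
Sv2 = (-5.31481, 7.40741, 1.05556); divide by 7.40741 → v3 = (-0.71750, 1.00000, 0.14250)
Requested entry of v3: -400/-400 = 1.0000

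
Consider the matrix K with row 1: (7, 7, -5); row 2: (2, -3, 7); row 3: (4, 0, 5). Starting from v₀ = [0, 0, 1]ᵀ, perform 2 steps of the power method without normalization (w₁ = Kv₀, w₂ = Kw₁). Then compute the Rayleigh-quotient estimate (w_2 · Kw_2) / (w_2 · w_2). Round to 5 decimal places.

w1 = Kv₀ = (7·0 + 7·0 + (-5)·1; 2·0 + (-3)·0 + 7·1; 4·0 + 0·0 + 5·1) = (-5, 7, 5)
w2 = Kw1 = (7·(-5) + 7·7 + (-5)·5; 2·(-5) + (-3)·7 + 7·5; 4·(-5) + 0·7 + 5·5) = (-11, 4, 5)
Kw2 = (-74, 1, -19)
w2·Kw2 = (-11)·(-74) + 4·1 + 5·(-19) = 723; w2·w2 = (-11)·(-11) + 4·4 + 5·5 = 162
λ ≈ 723/162 = 4.46296

λ ≈ 4.46296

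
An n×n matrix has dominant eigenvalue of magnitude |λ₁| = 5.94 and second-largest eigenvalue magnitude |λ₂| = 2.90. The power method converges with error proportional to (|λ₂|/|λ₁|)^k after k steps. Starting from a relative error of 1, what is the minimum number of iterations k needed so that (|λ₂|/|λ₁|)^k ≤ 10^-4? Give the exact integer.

|λ₂/λ₁| = 2.90/5.94 = 0.48822
Need k ≥ ln(10^-4) / ln(0.48822) = -9.2103 / -0.7170 ≈ 12.846
Smallest integer k satisfying the bound: 13

13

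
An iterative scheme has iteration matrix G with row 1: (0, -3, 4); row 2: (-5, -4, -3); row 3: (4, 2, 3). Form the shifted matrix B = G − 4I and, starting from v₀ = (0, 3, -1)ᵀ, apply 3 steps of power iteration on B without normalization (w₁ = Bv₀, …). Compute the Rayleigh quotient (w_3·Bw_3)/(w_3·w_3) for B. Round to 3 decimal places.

-10.450

B = G − 4I has rows (-4, -3, 4); (-5, -8, -3); (4, 2, -1)
w1 = Bv₀ = ((-4)·0 + (-3)·3 + 4·(-1); (-5)·0 + (-8)·3 + (-3)·(-1); 4·0 + 2·3 + (-1)·(-1)) = (-13, -21, 7)
w2 = Bw1 = ((-4)·(-13) + (-3)·(-21) + 4·7; (-5)·(-13) + (-8)·(-21) + (-3)·7; 4·(-13) + 2·(-21) + (-1)·7) = (143, 212, -101)
w3 = Bw2 = (-1612, -2108, 1097)
Bw3 = (17160, 21633, -11761)
w3·Bw3 = -86166101; w3·w3 = 8245617; μ ≈ -86166101/8245617 = -10.450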